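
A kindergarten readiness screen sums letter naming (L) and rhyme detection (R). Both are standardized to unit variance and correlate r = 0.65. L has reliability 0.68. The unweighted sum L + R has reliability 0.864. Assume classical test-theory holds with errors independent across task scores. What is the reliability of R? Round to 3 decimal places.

Var(L+R) = 2 + 2·0.65 = 3.300.
True-score variance = ρ_L + ρ_R + 2·0.65, so 0.864 = (0.68 + ρ_R + 1.30) / 3.300.
ρ_R = 0.864·3.300 − 0.68 − 1.30 = 0.871.

0.871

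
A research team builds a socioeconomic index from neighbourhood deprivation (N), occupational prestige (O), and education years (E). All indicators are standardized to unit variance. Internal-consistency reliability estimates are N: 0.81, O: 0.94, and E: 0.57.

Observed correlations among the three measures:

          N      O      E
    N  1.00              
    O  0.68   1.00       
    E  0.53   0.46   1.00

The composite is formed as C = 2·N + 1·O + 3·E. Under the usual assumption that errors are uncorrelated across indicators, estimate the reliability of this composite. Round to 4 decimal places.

0.8185

Var(C) = 2² + 1 + 3² + 2·[2·0.68 + 6·0.53 + 3·0.46] = 14 + 11.84 = 25.84.
Under uncorrelated errors the observed covariances equal the true-score covariances, so only the own-variance terms attenuate.
True-score variance = [2²·0.81 + 0.94 + 3²·0.57] + 11.84 = 9.31 + 11.84 = 21.15.
Reliability = 21.15 / 25.84 = 0.8185.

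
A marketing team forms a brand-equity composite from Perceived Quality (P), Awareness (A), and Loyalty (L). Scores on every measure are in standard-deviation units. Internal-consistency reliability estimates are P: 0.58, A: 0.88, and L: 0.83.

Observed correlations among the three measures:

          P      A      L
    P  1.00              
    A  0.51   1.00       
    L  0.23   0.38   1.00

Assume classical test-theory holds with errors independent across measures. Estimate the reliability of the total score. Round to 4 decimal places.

0.8645

Var(P+A+L) = 3 + 2·[0.51 + 0.23 + 0.38] = 3 + 2.24 = 5.24.
With uncorrelated errors the cross-covariances are all true-score covariance, so they carry over unchanged; only the diagonal terms shrink to ρᵢσᵢ².
True-score variance = [0.58 + 0.88 + 0.83] + 2.24 = 2.29 + 2.24 = 4.53.
Reliability = 4.53 / 5.24 = 0.8645.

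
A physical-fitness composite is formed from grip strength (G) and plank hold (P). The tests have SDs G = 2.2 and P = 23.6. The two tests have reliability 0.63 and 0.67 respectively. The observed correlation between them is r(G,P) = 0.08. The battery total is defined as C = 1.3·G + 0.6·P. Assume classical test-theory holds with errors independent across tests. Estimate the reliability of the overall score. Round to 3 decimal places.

0.678

Var(C) = 1.3²·2.2² + 0.6²·23.6² + 2·[0.78·2.2·23.6·0.08] = 208.685 + 6.47962 = 215.165.
Because errors are independent across components, Cov(Tᵢ,Tⱼ) = Cov(Xᵢ,Xⱼ); the off-diagonal part of the true-score variance is the same as above.
True-score variance = [1.3²·2.2²·0.63 + 0.6²·23.6²·0.67] + 6.47962 = 139.492 + 6.47962 = 145.972.
Reliability = 145.972 / 215.165 = 0.678.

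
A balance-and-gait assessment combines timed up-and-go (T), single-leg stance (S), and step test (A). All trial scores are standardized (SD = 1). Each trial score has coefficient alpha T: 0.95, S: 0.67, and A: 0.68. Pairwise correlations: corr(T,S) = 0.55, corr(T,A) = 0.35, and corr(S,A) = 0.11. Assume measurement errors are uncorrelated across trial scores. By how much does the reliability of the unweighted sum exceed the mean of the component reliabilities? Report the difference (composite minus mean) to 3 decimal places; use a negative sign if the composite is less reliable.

Var(sum) = 3 + 2.02 = 5.02; true-score variance = 2.3 + 2.02 = 4.32; composite reliability = 0.8606.
Mean component reliability = 0.7667.
Difference = 0.8606 − 0.7667 = 0.094.

0.094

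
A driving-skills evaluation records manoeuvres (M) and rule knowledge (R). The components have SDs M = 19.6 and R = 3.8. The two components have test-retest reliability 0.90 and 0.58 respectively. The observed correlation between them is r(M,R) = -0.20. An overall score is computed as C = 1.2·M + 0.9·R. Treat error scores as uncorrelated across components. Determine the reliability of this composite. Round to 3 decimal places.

0.887

Var(C) = 1.2²·19.6² + 0.9²·3.8² + 2·[1.08·19.6·3.8·(-0.20)] = 564.887 − 32.1754 = 532.711.
Under uncorrelated errors the observed covariances equal the true-score covariances, so only the own-variance terms attenuate.
True-score variance = [1.2²·19.6²·0.90 + 0.9²·3.8²·0.58] − 32.1754 = 504.655 − 32.1754 = 472.48.
Reliability = 472.48 / 532.711 = 0.887.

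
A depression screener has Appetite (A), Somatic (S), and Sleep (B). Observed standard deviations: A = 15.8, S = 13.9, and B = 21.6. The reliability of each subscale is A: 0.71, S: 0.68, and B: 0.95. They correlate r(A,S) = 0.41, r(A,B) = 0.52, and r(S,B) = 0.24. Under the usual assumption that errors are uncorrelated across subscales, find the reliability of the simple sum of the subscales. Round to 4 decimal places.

0.9008

Var(A+S+B) = 15.8² + 13.9² + 21.6² + 2·[15.8·13.9·0.41 + 15.8·21.6·0.52 + 13.9·21.6·0.24] = 909.41 + 679.135 = 1588.54.
With uncorrelated errors the cross-covariances are all true-score covariance, so they carry over unchanged; only the diagonal terms shrink to ρᵢσᵢ².
True-score variance = [15.8²·0.71 + 13.9²·0.68 + 21.6²·0.95] + 679.135 = 751.859 + 679.135 = 1430.99.
Reliability = 1430.99 / 1588.54 = 0.9008.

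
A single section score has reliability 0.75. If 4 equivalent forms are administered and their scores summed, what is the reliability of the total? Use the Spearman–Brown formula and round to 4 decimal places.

0.9231

ρ_k = kρ / (1 + (k−1)ρ) = 4·0.75 / (1 + 3·0.75) = 3.000 / 3.250 = 0.9231.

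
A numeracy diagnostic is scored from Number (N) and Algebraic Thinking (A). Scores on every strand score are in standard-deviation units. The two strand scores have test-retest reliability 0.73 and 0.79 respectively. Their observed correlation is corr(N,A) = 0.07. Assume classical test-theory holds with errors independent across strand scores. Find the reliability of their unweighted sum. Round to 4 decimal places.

Var(N+A) = 2 + 2·[0.07] = 2 + 0.14 = 2.14.
Because errors are independent across components, Cov(Tᵢ,Tⱼ) = Cov(Xᵢ,Xⱼ); the off-diagonal part of the true-score variance is the same as above.
True-score variance = [0.73 + 0.79] + 0.14 = 1.52 + 0.14 = 1.66.
Reliability = 1.66 / 2.14 = 0.7757.

0.7757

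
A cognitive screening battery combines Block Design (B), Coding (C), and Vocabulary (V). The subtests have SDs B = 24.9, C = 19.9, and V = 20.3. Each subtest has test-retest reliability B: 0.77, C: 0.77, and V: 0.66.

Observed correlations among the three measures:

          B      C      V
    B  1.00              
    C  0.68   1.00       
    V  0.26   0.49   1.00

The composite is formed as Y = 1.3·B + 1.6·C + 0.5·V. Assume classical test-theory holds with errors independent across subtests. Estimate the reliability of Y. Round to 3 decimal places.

0.874

Var(Y) = 1.3²·24.9² + 1.6²·19.9² + 0.5²·20.3² + 2·[2.08·24.9·19.9·0.68 + 0.65·24.9·20.3·0.26 + 0.8·19.9·20.3·0.49] = 2164.62 + 1889.26 = 4053.89.
Because errors are independent across components, Cov(Tᵢ,Tⱼ) = Cov(Xᵢ,Xⱼ); the off-diagonal part of the true-score variance is the same as above.
True-score variance = [1.3²·24.9²·0.77 + 1.6²·19.9²·0.77 + 0.5²·20.3²·0.66] + 1889.26 = 1655.43 + 1889.26 = 3544.69.
Reliability = 3544.69 / 4053.89 = 0.874.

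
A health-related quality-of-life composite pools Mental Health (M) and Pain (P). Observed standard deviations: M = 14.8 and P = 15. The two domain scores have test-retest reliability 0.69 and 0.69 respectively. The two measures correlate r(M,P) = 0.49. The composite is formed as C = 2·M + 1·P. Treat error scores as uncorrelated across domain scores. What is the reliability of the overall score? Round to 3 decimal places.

0.778

Var(C) = 2²·14.8² + 15² + 2·[2·14.8·15·0.49] = 1101.16 + 435.12 = 1536.28.
Under uncorrelated errors the observed covariances equal the true-score covariances, so only the own-variance terms attenuate.
True-score variance = [2²·14.8²·0.69 + 15²·0.69] + 435.12 = 759.8 + 435.12 = 1194.92.
Reliability = 1194.92 / 1536.28 = 0.778.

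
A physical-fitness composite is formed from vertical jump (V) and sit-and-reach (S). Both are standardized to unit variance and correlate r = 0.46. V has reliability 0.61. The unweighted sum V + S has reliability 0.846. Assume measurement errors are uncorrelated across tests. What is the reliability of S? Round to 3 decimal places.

0.940

Var(V+S) = 2 + 2·0.46 = 2.920.
True-score variance = ρ_V + ρ_S + 2·0.46, so 0.846 = (0.61 + ρ_S + 0.92) / 2.920.
ρ_S = 0.846·2.920 − 0.61 − 0.92 = 0.940.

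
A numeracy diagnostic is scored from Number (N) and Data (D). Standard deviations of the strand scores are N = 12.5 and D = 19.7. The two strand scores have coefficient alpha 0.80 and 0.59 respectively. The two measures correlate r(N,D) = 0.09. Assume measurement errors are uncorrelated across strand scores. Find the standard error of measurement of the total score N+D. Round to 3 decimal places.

Var(total) = 544.34 + 44.325 = 588.665.
True-score variance = 353.973 + 44.325 = 398.298, so reliability = 0.6766.
Error variance = 588.665 − 398.298 = 190.367; SEM = √190.367 = 13.797.

13.797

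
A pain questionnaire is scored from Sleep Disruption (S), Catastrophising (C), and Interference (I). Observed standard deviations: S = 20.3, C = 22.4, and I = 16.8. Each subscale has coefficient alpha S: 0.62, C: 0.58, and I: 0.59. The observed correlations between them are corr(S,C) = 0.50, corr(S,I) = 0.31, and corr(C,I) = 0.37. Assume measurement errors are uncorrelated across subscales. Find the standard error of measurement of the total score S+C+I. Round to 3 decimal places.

21.978

Var(total) = 1196.09 + 944.642 = 2140.73.
True-score variance = 713.038 + 944.642 = 1657.68, so reliability = 0.7744.
Error variance = 2140.73 − 1657.68 = 483.052; SEM = √483.052 = 21.978.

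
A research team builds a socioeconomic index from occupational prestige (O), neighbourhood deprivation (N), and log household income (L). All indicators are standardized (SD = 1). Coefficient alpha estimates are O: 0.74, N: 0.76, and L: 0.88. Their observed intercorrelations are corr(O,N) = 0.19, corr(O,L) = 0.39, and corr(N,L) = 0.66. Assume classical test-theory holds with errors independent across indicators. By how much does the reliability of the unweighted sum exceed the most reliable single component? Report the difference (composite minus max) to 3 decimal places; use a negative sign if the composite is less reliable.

Var(sum) = 3 + 2.48 = 5.48; true-score variance = 2.38 + 2.48 = 4.86; composite reliability = 0.8869.
Max component reliability = 0.8800.
Difference = 0.8869 − 0.8800 = 0.007.

0.007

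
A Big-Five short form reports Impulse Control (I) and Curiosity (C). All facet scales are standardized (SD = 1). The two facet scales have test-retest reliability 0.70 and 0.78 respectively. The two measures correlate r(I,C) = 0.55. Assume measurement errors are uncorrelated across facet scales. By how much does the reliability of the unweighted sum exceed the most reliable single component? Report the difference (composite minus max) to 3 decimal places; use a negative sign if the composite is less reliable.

Var(sum) = 2 + 1.1 = 3.1; true-score variance = 1.48 + 1.1 = 2.58; composite reliability = 0.8323.
Max component reliability = 0.7800.
Difference = 0.8323 − 0.7800 = 0.052.

0.052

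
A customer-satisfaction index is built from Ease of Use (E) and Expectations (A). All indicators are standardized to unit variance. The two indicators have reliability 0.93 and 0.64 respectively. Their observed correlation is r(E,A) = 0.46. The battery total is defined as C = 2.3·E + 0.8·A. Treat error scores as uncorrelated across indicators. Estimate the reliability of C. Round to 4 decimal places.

Var(C) = 2.3² + 0.8² + 2·[1.84·0.46] = 5.93 + 1.6928 = 7.6228.
With uncorrelated errors the cross-covariances are all true-score covariance, so they carry over unchanged; only the diagonal terms shrink to ρᵢσᵢ².
True-score variance = [2.3²·0.93 + 0.8²·0.64] + 1.6928 = 5.3293 + 1.6928 = 7.0221.
Reliability = 7.0221 / 7.6228 = 0.9212.

0.9212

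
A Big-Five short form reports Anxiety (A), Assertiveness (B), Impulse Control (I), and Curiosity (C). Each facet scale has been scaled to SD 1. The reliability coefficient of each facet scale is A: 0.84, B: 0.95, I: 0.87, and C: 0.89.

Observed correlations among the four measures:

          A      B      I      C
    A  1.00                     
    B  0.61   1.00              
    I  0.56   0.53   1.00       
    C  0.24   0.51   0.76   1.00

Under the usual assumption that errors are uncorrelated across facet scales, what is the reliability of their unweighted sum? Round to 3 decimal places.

Var(A+B+I+C) = 4 + 2·[0.61 + 0.56 + 0.24 + 0.53 + 0.51 + 0.76] = 4 + 6.42 = 10.42.
Because errors are independent across components, Cov(Tᵢ,Tⱼ) = Cov(Xᵢ,Xⱼ); the off-diagonal part of the true-score variance is the same as above.
True-score variance = [0.84 + 0.95 + 0.87 + 0.89] + 6.42 = 3.55 + 6.42 = 9.97.
Reliability = 9.97 / 10.42 = 0.957.

0.957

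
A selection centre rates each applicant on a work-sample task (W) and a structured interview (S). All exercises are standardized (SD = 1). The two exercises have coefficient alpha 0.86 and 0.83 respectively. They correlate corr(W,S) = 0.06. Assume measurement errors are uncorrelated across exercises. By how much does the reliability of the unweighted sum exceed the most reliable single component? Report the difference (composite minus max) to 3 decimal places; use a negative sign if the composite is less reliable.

Var(sum) = 2 + 0.12 = 2.12; true-score variance = 1.69 + 0.12 = 1.81; composite reliability = 0.8538.
Max component reliability = 0.8600.
Difference = 0.8538 − 0.8600 = -0.006.

-0.006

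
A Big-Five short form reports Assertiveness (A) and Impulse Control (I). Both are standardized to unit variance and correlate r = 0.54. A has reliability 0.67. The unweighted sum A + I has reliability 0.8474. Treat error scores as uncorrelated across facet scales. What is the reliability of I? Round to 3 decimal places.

Var(A+I) = 2 + 2·0.54 = 3.080.
True-score variance = ρ_A + ρ_I + 2·0.54, so 0.8474 = (0.67 + ρ_I + 1.08) / 3.080.
ρ_I = 0.8474·3.080 − 0.67 − 1.08 = 0.860.

0.860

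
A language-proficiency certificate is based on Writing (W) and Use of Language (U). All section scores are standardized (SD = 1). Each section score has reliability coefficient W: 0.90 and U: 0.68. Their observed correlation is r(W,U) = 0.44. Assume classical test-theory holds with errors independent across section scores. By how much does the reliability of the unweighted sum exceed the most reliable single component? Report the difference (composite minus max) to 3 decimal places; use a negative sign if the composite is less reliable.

Var(sum) = 2 + 0.88 = 2.88; true-score variance = 1.58 + 0.88 = 2.46; composite reliability = 0.8542.
Max component reliability = 0.9000.
Difference = 0.8542 − 0.9000 = -0.046.

-0.046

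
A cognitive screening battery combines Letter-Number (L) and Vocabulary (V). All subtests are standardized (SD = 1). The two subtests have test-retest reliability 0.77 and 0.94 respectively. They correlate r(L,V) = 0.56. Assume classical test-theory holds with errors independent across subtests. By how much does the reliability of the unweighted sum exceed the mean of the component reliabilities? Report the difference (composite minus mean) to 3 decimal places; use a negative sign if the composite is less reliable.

0.052

Var(sum) = 2 + 1.12 = 3.12; true-score variance = 1.71 + 1.12 = 2.83; composite reliability = 0.9071.
Mean component reliability = 0.8550.
Difference = 0.9071 − 0.8550 = 0.052.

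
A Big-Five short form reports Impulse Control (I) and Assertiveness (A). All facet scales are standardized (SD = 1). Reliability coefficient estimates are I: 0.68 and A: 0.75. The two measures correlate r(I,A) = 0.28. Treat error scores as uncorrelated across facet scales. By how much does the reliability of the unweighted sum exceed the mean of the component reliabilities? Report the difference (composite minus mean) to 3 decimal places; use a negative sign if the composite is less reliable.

0.062

Var(sum) = 2 + 0.56 = 2.56; true-score variance = 1.43 + 0.56 = 1.99; composite reliability = 0.7773.
Mean component reliability = 0.7150.
Difference = 0.7773 − 0.7150 = 0.062.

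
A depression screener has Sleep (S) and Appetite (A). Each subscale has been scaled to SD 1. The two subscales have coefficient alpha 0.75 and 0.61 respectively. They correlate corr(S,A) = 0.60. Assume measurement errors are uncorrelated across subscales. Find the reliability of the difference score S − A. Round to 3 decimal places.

0.200

Var(S−A) = 1 + 1 − 2·0.60 = 2 − 1.2 = 0.8.
Under uncorrelated errors the observed covariances equal the true-score covariances, so only the own-variance terms attenuate.
True-score variance = [0.75 + 0.61] − 1.2 = 1.36 − 1.2 = 0.16.
Reliability = 0.16 / 0.8 = 0.200.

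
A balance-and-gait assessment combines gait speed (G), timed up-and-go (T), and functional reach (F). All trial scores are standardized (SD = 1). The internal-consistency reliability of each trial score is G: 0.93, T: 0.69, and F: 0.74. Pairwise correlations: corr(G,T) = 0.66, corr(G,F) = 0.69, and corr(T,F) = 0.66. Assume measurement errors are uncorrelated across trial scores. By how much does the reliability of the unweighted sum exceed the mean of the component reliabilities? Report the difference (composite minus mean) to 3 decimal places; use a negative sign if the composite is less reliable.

Var(sum) = 3 + 4.02 = 7.02; true-score variance = 2.36 + 4.02 = 6.38; composite reliability = 0.9088.
Mean component reliability = 0.7867.
Difference = 0.9088 − 0.7867 = 0.122.

0.122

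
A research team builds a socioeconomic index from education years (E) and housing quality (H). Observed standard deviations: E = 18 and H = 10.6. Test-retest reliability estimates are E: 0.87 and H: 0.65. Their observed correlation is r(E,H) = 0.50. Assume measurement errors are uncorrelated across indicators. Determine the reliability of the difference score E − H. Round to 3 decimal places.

Var(E−H) = 18² + 10.6² − 2·18·10.6·0.50 = 436.36 − 190.8 = 245.56.
Under uncorrelated errors the observed covariances equal the true-score covariances, so only the own-variance terms attenuate.
True-score variance = [18²·0.87 + 10.6²·0.65] − 190.8 = 354.914 − 190.8 = 164.114.
Reliability = 164.114 / 245.56 = 0.668.

0.668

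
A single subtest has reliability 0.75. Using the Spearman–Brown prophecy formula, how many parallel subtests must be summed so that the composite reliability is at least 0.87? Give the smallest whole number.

3

k ≥ ρ*(1−ρ₁)/(ρ₁(1−ρ*)) = 0.87·0.25 / (0.75·0.13) = 2.231.
Smallest integer k = 3.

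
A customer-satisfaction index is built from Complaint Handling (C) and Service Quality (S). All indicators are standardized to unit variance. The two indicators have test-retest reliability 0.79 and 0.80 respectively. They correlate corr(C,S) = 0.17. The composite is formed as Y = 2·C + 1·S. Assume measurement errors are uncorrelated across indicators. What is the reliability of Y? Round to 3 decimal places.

Var(Y) = 2² + 1 + 2·[2·0.17] = 5 + 0.68 = 5.68.
With uncorrelated errors the cross-covariances are all true-score covariance, so they carry over unchanged; only the diagonal terms shrink to ρᵢσᵢ².
True-score variance = [2²·0.79 + 0.80] + 0.68 = 3.96 + 0.68 = 4.64.
Reliability = 4.64 / 5.68 = 0.817.

0.817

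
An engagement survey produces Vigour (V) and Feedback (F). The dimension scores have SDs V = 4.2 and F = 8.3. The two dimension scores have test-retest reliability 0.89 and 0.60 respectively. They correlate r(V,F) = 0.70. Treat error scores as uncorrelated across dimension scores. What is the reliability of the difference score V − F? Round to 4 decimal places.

Var(V−F) = 4.2² + 8.3² − 2·4.2·8.3·0.70 = 86.53 − 48.804 = 37.726.
With uncorrelated errors the cross-covariances are all true-score covariance, so they carry over unchanged; only the diagonal terms shrink to ρᵢσᵢ².
True-score variance = [4.2²·0.89 + 8.3²·0.60] − 48.804 = 57.0336 − 48.804 = 8.2296.
Reliability = 8.2296 / 37.726 = 0.2181.

0.2181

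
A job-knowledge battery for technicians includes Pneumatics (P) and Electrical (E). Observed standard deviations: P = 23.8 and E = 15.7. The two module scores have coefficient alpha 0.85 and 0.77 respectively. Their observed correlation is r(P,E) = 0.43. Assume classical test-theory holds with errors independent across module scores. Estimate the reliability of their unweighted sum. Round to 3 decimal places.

Var(P+E) = 23.8² + 15.7² + 2·[23.8·15.7·0.43] = 812.93 + 321.348 = 1134.28.
Because errors are independent across components, Cov(Tᵢ,Tⱼ) = Cov(Xᵢ,Xⱼ); the off-diagonal part of the true-score variance is the same as above.
True-score variance = [23.8²·0.85 + 15.7²·0.77] + 321.348 = 671.271 + 321.348 = 992.619.
Reliability = 992.619 / 1134.28 = 0.875.

0.875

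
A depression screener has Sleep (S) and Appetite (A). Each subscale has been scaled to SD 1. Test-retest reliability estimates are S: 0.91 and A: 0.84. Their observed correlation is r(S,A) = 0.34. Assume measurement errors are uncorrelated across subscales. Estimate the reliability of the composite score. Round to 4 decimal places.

Var(S+A) = 2 + 2·[0.34] = 2 + 0.68 = 2.68.
Under uncorrelated errors the observed covariances equal the true-score covariances, so only the own-variance terms attenuate.
True-score variance = [0.91 + 0.84] + 0.68 = 1.75 + 0.68 = 2.43.
Reliability = 2.43 / 2.68 = 0.9067.

0.9067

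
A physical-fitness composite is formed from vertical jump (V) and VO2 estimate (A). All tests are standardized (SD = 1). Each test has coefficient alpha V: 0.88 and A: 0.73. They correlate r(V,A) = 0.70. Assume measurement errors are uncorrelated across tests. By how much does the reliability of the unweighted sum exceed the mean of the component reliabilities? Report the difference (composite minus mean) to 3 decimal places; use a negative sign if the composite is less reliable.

0.080

Var(sum) = 2 + 1.4 = 3.4; true-score variance = 1.61 + 1.4 = 3.01; composite reliability = 0.8853.
Mean component reliability = 0.8050.
Difference = 0.8853 − 0.8050 = 0.080.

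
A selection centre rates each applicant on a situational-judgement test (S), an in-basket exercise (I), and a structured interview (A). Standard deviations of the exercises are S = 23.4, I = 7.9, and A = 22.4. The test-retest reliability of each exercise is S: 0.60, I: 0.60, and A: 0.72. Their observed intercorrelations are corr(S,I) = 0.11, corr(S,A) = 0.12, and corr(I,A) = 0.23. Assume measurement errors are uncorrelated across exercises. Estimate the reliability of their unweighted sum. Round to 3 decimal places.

0.717

Var(S+I+A) = 23.4² + 7.9² + 22.4² + 2·[23.4·7.9·0.11 + 23.4·22.4·0.12 + 7.9·22.4·0.23] = 1111.73 + 247.869 = 1359.6.
Because errors are independent across components, Cov(Tᵢ,Tⱼ) = Cov(Xᵢ,Xⱼ); the off-diagonal part of the true-score variance is the same as above.
True-score variance = [23.4²·0.60 + 7.9²·0.60 + 22.4²·0.72] + 247.869 = 727.249 + 247.869 = 975.118.
Reliability = 975.118 / 1359.6 = 0.717.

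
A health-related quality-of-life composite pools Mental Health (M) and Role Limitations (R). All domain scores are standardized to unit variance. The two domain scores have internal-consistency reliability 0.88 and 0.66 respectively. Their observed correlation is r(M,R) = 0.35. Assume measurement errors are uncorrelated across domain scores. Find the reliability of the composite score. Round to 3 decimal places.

0.830

Var(M+R) = 2 + 2·[0.35] = 2 + 0.7 = 2.7.
With uncorrelated errors the cross-covariances are all true-score covariance, so they carry over unchanged; only the diagonal terms shrink to ρᵢσᵢ².
True-score variance = [0.88 + 0.66] + 0.7 = 1.54 + 0.7 = 2.24.
Reliability = 2.24 / 2.7 = 0.830.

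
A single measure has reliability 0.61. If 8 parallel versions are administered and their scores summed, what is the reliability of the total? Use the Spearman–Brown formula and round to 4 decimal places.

ρ_k = kρ / (1 + (k−1)ρ) = 8·0.61 / (1 + 7·0.61) = 4.880 / 5.270 = 0.9260.

0.9260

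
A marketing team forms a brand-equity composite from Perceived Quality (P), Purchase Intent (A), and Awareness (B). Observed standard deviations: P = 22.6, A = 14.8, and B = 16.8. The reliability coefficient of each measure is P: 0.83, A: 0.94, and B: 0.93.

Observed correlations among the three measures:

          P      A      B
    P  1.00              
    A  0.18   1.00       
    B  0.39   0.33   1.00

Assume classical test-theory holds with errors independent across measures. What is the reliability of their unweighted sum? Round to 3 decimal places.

0.925

Var(P+A+B) = 22.6² + 14.8² + 16.8² + 2·[22.6·14.8·0.18 + 22.6·16.8·0.39 + 14.8·16.8·0.33] = 1012.04 + 580.666 = 1592.71.
Because errors are independent across components, Cov(Tᵢ,Tⱼ) = Cov(Xᵢ,Xⱼ); the off-diagonal part of the true-score variance is the same as above.
True-score variance = [22.6²·0.83 + 14.8²·0.94 + 16.8²·0.93] + 580.666 = 892.312 + 580.666 = 1472.98.
Reliability = 1472.98 / 1592.71 = 0.925.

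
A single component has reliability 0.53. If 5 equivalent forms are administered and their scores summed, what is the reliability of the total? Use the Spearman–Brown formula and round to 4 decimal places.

0.8494

ρ_k = kρ / (1 + (k−1)ρ) = 5·0.53 / (1 + 4·0.53) = 2.650 / 3.120 = 0.8494.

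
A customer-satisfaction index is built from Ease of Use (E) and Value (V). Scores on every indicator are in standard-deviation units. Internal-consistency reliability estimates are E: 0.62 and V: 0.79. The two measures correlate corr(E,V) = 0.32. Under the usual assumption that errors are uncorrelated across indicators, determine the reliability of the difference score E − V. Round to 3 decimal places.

0.566

Var(E−V) = 1 + 1 − 2·0.32 = 2 − 0.64 = 1.36.
Under uncorrelated errors the observed covariances equal the true-score covariances, so only the own-variance terms attenuate.
True-score variance = [0.62 + 0.79] − 0.64 = 1.41 − 0.64 = 0.77.
Reliability = 0.77 / 1.36 = 0.566.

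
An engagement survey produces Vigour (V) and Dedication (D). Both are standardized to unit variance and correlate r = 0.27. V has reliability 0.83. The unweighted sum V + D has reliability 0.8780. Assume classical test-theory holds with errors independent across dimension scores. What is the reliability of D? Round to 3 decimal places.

0.860

Var(V+D) = 2 + 2·0.27 = 2.540.
True-score variance = ρ_V + ρ_D + 2·0.27, so 0.8780 = (0.83 + ρ_D + 0.54) / 2.540.
ρ_D = 0.8780·2.540 − 0.83 − 0.54 = 0.860.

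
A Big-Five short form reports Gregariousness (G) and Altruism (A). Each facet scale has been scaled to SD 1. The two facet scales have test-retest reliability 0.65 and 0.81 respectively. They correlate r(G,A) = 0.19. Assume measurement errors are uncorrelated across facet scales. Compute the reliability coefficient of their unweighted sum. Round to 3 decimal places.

Var(G+A) = 2 + 2·[0.19] = 2 + 0.38 = 2.38.
With uncorrelated errors the cross-covariances are all true-score covariance, so they carry over unchanged; only the diagonal terms shrink to ρᵢσᵢ².
True-score variance = [0.65 + 0.81] + 0.38 = 1.46 + 0.38 = 1.84.
Reliability = 1.84 / 2.38 = 0.773.

0.773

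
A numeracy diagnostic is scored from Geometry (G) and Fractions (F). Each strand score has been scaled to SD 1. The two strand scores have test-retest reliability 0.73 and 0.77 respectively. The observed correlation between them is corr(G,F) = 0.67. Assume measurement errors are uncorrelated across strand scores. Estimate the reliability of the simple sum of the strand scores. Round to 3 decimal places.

Var(G+F) = 2 + 2·[0.67] = 2 + 1.34 = 3.34.
Because errors are independent across components, Cov(Tᵢ,Tⱼ) = Cov(Xᵢ,Xⱼ); the off-diagonal part of the true-score variance is the same as above.
True-score variance = [0.73 + 0.77] + 1.34 = 1.5 + 1.34 = 2.84.
Reliability = 2.84 / 3.34 = 0.850.

0.850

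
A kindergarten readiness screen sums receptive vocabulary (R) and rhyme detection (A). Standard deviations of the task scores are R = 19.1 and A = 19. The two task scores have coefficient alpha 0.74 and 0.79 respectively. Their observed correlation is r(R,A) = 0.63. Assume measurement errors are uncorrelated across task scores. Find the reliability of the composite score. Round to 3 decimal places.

Var(R+A) = 19.1² + 19² + 2·[19.1·19·0.63] = 725.81 + 457.254 = 1183.06.
With uncorrelated errors the cross-covariances are all true-score covariance, so they carry over unchanged; only the diagonal terms shrink to ρᵢσᵢ².
True-score variance = [19.1²·0.74 + 19²·0.79] + 457.254 = 555.149 + 457.254 = 1012.4.
Reliability = 1012.4 / 1183.06 = 0.856.

0.856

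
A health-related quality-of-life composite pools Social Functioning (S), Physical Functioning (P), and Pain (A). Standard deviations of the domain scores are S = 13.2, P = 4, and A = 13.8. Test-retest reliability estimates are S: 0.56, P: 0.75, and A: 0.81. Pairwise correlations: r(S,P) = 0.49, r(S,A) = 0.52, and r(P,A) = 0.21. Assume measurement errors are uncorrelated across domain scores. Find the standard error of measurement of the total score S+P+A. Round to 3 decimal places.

10.810

Var(total) = 380.68 + 264.374 = 645.054.
True-score variance = 263.831 + 264.374 = 528.205, so reliability = 0.8189.
Error variance = 645.054 − 528.205 = 116.849; SEM = √116.849 = 10.810.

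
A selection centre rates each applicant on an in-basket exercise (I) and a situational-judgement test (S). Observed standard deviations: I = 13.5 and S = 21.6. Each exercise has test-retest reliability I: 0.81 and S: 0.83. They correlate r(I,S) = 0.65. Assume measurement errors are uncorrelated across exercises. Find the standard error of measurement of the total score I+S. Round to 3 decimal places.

Var(total) = 648.81 + 379.08 = 1027.89.
True-score variance = 534.867 + 379.08 = 913.947, so reliability = 0.8891.
Error variance = 1027.89 − 913.947 = 113.943; SEM = √113.943 = 10.674.

10.674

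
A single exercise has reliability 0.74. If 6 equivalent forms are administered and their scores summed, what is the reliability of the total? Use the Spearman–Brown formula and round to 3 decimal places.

0.945

ρ_k = kρ / (1 + (k−1)ρ) = 6·0.74 / (1 + 5·0.74) = 4.440 / 4.700 = 0.945.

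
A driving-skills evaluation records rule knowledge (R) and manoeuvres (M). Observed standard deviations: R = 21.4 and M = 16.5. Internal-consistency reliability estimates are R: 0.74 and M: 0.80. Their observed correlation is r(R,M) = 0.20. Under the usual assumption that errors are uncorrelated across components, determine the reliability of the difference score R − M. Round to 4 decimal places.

0.7054

Var(R−M) = 21.4² + 16.5² − 2·21.4·16.5·0.20 = 730.21 − 141.24 = 588.97.
Under uncorrelated errors the observed covariances equal the true-score covariances, so only the own-variance terms attenuate.
True-score variance = [21.4²·0.74 + 16.5²·0.80] − 141.24 = 556.69 − 141.24 = 415.45.
Reliability = 415.45 / 588.97 = 0.7054.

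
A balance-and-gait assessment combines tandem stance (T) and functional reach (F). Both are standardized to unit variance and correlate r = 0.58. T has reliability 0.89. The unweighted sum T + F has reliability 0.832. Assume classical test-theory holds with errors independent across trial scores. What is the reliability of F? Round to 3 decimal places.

Var(T+F) = 2 + 2·0.58 = 3.160.
True-score variance = ρ_T + ρ_F + 2·0.58, so 0.832 = (0.89 + ρ_F + 1.16) / 3.160.
ρ_F = 0.832·3.160 − 0.89 − 1.16 = 0.579.

0.579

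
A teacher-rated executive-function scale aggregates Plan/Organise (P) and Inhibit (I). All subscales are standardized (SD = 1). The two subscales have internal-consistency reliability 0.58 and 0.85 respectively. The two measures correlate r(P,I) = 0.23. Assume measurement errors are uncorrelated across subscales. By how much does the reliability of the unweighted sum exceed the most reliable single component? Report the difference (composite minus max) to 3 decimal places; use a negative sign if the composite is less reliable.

-0.082

Var(sum) = 2 + 0.46 = 2.46; true-score variance = 1.43 + 0.46 = 1.89; composite reliability = 0.7683.
Max component reliability = 0.8500.
Difference = 0.7683 − 0.8500 = -0.082.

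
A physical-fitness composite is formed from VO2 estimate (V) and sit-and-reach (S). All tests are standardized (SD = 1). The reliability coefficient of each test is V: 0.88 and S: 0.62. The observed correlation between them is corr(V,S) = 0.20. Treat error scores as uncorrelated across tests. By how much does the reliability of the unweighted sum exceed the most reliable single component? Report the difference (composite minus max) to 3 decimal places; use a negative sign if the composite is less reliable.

Var(sum) = 2 + 0.4 = 2.4; true-score variance = 1.5 + 0.4 = 1.9; composite reliability = 0.7917.
Max component reliability = 0.8800.
Difference = 0.7917 − 0.8800 = -0.088.

-0.088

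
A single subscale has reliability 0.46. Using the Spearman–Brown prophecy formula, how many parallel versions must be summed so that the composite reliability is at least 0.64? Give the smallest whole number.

k ≥ ρ*(1−ρ₁)/(ρ₁(1−ρ*)) = 0.64·0.54 / (0.46·0.36) = 2.087.
Smallest integer k = 3.

3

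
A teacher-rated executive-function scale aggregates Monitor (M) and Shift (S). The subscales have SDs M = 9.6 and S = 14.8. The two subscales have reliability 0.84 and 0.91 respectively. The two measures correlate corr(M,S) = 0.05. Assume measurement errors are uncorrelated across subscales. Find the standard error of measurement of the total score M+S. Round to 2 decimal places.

Var(total) = 311.2 + 14.208 = 325.408.
True-score variance = 276.741 + 14.208 = 290.949, so reliability = 0.8941.
Error variance = 325.408 − 290.949 = 34.4592; SEM = √34.4592 = 5.87.

5.87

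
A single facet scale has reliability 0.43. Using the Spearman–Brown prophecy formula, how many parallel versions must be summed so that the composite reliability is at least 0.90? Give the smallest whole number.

k ≥ ρ*(1−ρ₁)/(ρ₁(1−ρ*)) = 0.90·0.57 / (0.43·0.10) = 11.930.
Smallest integer k = 12.

12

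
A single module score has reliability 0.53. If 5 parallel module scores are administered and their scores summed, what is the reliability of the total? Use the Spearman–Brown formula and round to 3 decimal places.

0.849

ρ_k = kρ / (1 + (k−1)ρ) = 5·0.53 / (1 + 4·0.53) = 2.650 / 3.120 = 0.849.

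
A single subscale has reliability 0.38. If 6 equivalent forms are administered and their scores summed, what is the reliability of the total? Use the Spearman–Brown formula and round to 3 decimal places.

ρ_k = kρ / (1 + (k−1)ρ) = 6·0.38 / (1 + 5·0.38) = 2.280 / 2.900 = 0.786.

0.786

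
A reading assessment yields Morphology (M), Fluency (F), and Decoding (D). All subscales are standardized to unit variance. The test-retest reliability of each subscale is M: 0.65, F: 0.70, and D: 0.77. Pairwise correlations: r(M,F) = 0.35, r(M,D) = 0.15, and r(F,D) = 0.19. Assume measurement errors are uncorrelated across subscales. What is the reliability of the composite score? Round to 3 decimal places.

Var(M+F+D) = 3 + 2·[0.35 + 0.15 + 0.19] = 3 + 1.38 = 4.38.
Under uncorrelated errors the observed covariances equal the true-score covariances, so only the own-variance terms attenuate.
True-score variance = [0.65 + 0.70 + 0.77] + 1.38 = 2.12 + 1.38 = 3.5.
Reliability = 3.5 / 4.38 = 0.799.

0.799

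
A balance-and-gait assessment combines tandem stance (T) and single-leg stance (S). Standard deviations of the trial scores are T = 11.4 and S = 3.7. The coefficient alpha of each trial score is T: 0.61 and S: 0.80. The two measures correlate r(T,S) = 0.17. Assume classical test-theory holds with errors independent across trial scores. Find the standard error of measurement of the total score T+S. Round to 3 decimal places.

7.309

Var(total) = 143.65 + 14.3412 = 157.991.
True-score variance = 90.2276 + 14.3412 = 104.569, so reliability = 0.6619.
Error variance = 157.991 − 104.569 = 53.4224; SEM = √53.4224 = 7.309.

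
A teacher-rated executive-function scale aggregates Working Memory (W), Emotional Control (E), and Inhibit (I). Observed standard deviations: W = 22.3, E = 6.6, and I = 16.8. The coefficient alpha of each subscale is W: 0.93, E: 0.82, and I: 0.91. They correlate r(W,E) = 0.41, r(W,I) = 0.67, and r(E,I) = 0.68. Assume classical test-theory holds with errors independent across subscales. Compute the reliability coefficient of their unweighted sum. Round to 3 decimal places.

0.957

Var(W+E+I) = 22.3² + 6.6² + 16.8² + 2·[22.3·6.6·0.41 + 22.3·16.8·0.67 + 6.6·16.8·0.68] = 823.09 + 773.502 = 1596.59.
With uncorrelated errors the cross-covariances are all true-score covariance, so they carry over unchanged; only the diagonal terms shrink to ρᵢσᵢ².
True-score variance = [22.3²·0.93 + 6.6²·0.82 + 16.8²·0.91] + 773.502 = 755.037 + 773.502 = 1528.54.
Reliability = 1528.54 / 1596.59 = 0.957.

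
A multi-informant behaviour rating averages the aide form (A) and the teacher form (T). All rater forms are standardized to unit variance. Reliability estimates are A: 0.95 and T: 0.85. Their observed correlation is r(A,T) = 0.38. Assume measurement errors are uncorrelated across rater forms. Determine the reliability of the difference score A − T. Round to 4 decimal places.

Var(A−T) = 1 + 1 − 2·0.38 = 2 − 0.76 = 1.24.
Because errors are independent across components, Cov(Tᵢ,Tⱼ) = Cov(Xᵢ,Xⱼ); the off-diagonal part of the true-score variance is the same as above.
True-score variance = [0.95 + 0.85] − 0.76 = 1.8 − 0.76 = 1.04.
Reliability = 1.04 / 1.24 = 0.8387.

0.8387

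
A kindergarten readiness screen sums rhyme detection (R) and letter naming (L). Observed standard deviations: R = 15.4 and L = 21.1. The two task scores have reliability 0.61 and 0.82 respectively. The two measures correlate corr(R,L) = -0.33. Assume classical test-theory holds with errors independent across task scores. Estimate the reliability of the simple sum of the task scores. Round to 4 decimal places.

0.6311

Var(R+L) = 15.4² + 21.1² + 2·[15.4·21.1·(-0.33)] = 682.37 − 214.46 = 467.91.
Because errors are independent across components, Cov(Tᵢ,Tⱼ) = Cov(Xᵢ,Xⱼ); the off-diagonal part of the true-score variance is the same as above.
True-score variance = [15.4²·0.61 + 21.1²·0.82] − 214.46 = 509.74 − 214.46 = 295.279.
Reliability = 295.279 / 467.91 = 0.6311.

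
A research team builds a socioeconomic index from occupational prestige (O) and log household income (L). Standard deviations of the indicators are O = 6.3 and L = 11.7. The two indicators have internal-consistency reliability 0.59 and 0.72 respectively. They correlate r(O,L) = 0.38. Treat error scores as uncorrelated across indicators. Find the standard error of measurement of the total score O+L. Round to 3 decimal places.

7.389

Var(total) = 176.58 + 56.0196 = 232.6.
True-score variance = 121.978 + 56.0196 = 177.997, so reliability = 0.7653.
Error variance = 232.6 − 177.997 = 54.6021; SEM = √54.6021 = 7.389.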